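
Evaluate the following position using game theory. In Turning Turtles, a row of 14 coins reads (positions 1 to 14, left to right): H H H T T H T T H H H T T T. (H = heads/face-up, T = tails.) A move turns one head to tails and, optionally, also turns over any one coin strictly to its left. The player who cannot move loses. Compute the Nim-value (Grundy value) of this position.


Coins: H H H T T H T T H H H T T T
Key fact: a single head at position k behaves exactly like a Nim heap of size k (turning it to T and optionally flipping a coin at j < k corresponds to moving the heap from k to j, or to 0), and heads combine as a disjunctive sum (two heads at the same place would cancel, matching j XOR j = 0). So the Nim-value is the XOR of the 1-indexed positions of the heads.
Face-up positions (1-indexed): [1, 2, 3, 6, 9, 10, 11]
XOR 0 with 1: 0 XOR 1 = 1
XOR 1 with 2: 1 XOR 2 = 3
XOR 3 with 3: 3 XOR 3 = 0
XOR 0 with 6: 0 XOR 6 = 6
XOR 6 with 9: 6 XOR 9 = 15
XOR 15 with 10: 15 XOR 10 = 5
XOR 5 with 11: 5 XOR 11 = 14
Nim-value = 14

14


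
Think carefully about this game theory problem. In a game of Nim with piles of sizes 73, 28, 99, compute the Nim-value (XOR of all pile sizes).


We need the XOR (exclusive or) of all pile sizes.
After XOR-ing pile 1 (size 73): 0 XOR 73 = 73
After XOR-ing pile 2 (size 28): 73 XOR 28 = 85
After XOR-ing pile 3 (size 99): 85 XOR 99 = 54
The Nim-value of this position is 54.

54


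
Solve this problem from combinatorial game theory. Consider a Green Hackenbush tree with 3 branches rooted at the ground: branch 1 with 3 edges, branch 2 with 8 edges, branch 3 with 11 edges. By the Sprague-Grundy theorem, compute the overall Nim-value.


The tree has 3 branches from the ground vertex.
In Green Hackenbush, the Nim-value of a simple path of length k is k.
Branch 1: length 3, Nim-value = 3
Branch 2: length 8, Nim-value = 8
Branch 3: length 11, Nim-value = 11
Total Nim-value = XOR of all branch values:
0 XOR 3 = 3
3 XOR 8 = 11
11 XOR 11 = 0
Nim-value of the tree = 0

0


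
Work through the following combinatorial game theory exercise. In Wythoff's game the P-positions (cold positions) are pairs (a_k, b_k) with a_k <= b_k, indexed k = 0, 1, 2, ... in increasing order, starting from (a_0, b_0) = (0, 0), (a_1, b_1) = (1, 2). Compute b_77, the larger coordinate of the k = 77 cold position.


By Wythoff's theorem, a_k = floor(k * phi) and b_k = floor(k * phi^2) = a_k + k, where phi = (1 + sqrt(5))/2 is the golden ratio.
phi = (1 + sqrt(5))/2 = 1.618034
phi^2 = phi + 1 = 2.618034
k = 77
k * phi^2 = 77 * 2.618034 = 201.588617
b_77 = floor(k * phi^2) = 201 (check: a_77 + k = 124 + 77 = 201)

201


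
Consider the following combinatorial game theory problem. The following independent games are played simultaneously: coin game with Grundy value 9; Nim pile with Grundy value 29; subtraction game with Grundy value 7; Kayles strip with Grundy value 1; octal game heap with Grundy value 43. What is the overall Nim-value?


By the Sprague-Grundy theorem, the Grundy value of a sum of games is the XOR of individual Grundy values.
coin game: Grundy value = 9. Running XOR: 0 XOR 9 = 9
Nim pile: Grundy value = 29. Running XOR: 9 XOR 29 = 20
subtraction game: Grundy value = 7. Running XOR: 20 XOR 7 = 19
Kayles strip: Grundy value = 1. Running XOR: 19 XOR 1 = 18
octal game heap: Grundy value = 43. Running XOR: 18 XOR 43 = 57
The combined Grundy value is 57.

57


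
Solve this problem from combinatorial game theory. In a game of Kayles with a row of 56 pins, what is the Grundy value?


Kayles: a move removes 1 or 2 adjacent pins from a contiguous row.
Removing pins from a row of k leaves two independent rows (a, b) with a + b = k - 1 (one pin) or a + b = k - 2 (two pins); an end removal gives a = 0.
By Sprague-Grundy, G(k) = mex{ G(a) XOR G(b) } over all these splits. G(0) = 0.
G(1): splits (0,0):0^0=0 -> mex({0}) = 1
G(2): splits (0,1):0^1=1 (0,0):0^0=0 -> mex({0, 1}) = 2
G(3): splits (0,2):0^2=2 (1,1):1^1=0 (0,1):0^1=1 -> mex({0, 1, 2}) = 3
G(4): splits (0,3):0^3=3 (1,2):1^2=3 (0,2):0^2=2 (1,1):1^1=0 -> mex({0, 2, 3}) = 1
G(5): splits (0,4):0^1=1 (1,3):1^3=2 (2,2):2^2=0 (0,3):0^3=3 (1,2):1^2=3 -> mex({0, 1, 2, 3}) = 4
G(6) = mex({0, 1, 2, 4}) = 3
G(7) = mex({0, 1, 3, 4, 5}) = 2
G(8) = mex({0, 2, 3, 5, 6}) = 1
G(9) = mex({0, 1, 2, 3, 6, 7}) = 4
G(10) = mex({0, 1, 3, 4, 5, 7}) = 2
G(11) = mex({0, 1, 2, 3, 4, 5}) = 6
G(12) = mex({0, 1, 2, 3, 5, 6, 7}) = 4
G(13) = mex({0, 2, 3, 4, 6, 7}) = 1
G(14) = mex({0, 1, 4, 5, 6, 7}) = 2
G(15) = mex({0, 1, 2, 3, 4, 5, 6}) = 7
G(16) = mex({0, 2, 3, 5, 6, 7}) = 1
G(17) = mex({0, 1, 2, 3, 5, 6, 7}) = 4
G(18) = mex({0, 1, 2, 4, 5, 6}) = 3
G(19) = mex({0, 1, 3, 4, 5, 7}) = 2
G(20) = mex({0, 2, 3, 4, 5, 6, 7}) = 1
G(21) = mex({0, 1, 2, 3, 5, 6, 7}) = 4
G(22) = mex({0, 1, 2, 3, 4, 5, 7}) = 6
G(23) = mex({0, 1, 2, 3, 4, 5, 6}) = 7
G(24) = mex({0, 1, 2, 3, 5, 6, 7}) = 4
G(25) = mex({0, 2, 3, 4, 6, 7}) = 1
G(26) = mex({0, 1, 3, 4, 5, 6, 7}) = 2
G(27) = mex({0, 1, 2, 3, 4, 5, 6, 7}) = 8
G(28) = mex({0, 1, 2, 3, 4, 6, 7, 8}) = 5
G(29) = mex({0, 1, 2, 3, 5, 6, 7, 8, 9}) = 4
G(30) = mex({0, 1, 2, 3, 4, 5, 6, 9, 10}) = 7
G(31) = mex({0, 1, 3, 4, 5, 7, 10, 11}) = 2
G(32) = mex({0, 2, 3, 4, 5, 6, 7, 9, 11}) = 1
G(33) = mex({0, 1, 2, 3, 4, 5, 6, 7, 9, 12}) = 8
G(34) = mex({0, 1, 2, 3, 4, 5, 7, 8, 11, 12}) = 6
G(35) = mex({0, 1, 2, 3, 4, 5, 6, 8, 9, 10, 11}) = 7
G(36) = mex({0, 1, 2, 3, 5, 6, 7, 9, 10}) = 4
G(37) = mex({0, 2, 3, 4, 6, 7, 9, 10, 11, 12}) = 1
G(38) = mex({0, 1, 3, 4, 5, 6, 7, 9, 10, 11, 12}) = 2
G(39) = mex({0, 1, 2, 4, 5, 6, 7, 9, 10, 12, 14}) = 3
G(40) = mex({0, 2, 3, 4, 6, 7, 11, 12, 14}) = 1
G(41) = mex({0, 1, 2, 3, 5, 6, 7, 9, 10, 11, 12}) = 4
G(42) = mex({0, 1, 2, 3, 4, 5, 6, 9, 10}) = 7
G(43) = mex({0, 1, 3, 4, 5, 7, 9, 10, 12, 15}) = 2
G(44) = mex({0, 2, 3, 4, 5, 6, 7, 9, 10, 12, 15}) = 1
G(45) = mex({0, 1, 2, 3, 4, 5, 6, 7, 9, 10, 12, 14}) = 8
G(46) = mex({0, 1, 3, 4, 5, 7, 8, 11, 12, 14}) = 2
G(47) = mex({0, 1, 2, 3, 4, 5, 6, 8, 9, 10, 11, 12}) = 7
G(48) = mex({0, 1, 2, 3, 5, 6, 7, 9, 10}) = 4
G(49) = mex({0, 2, 3, 4, 6, 7, 9, 10, 11, 12, 15}) = 1
G(50) = mex({0, 1, 4, 5, 6, 7, 9, 11, 12, 14, 15}) = 2
G(51) = mex({0, 1, 2, 3, 4, 5, 6, 7, 9, 12, 14, 15}) = 8
G(52) = mex({0, 2, 3, 4, 5, 6, 7, 8, 11, 12, 15}) = 1
G(53) = mex({0, 1, 2, 3, 5, 6, 7, 8, 9, 10, 11, 12}) = 4
G(54) = mex({0, 1, 2, 3, 4, 5, 6, 9, 10}) = 7
G(55) = mex({0, 1, 3, 4, 5, 7, 9, 10, 11, 12}) = 2
G(56) = mex({0, 2, 3, 4, 5, 6, 7, 9, 10, 11, 12, 13, 14}) = 1
Therefore G(56) = 1.

1


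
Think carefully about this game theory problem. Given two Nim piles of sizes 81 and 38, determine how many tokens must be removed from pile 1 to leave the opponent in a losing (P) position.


Piles: 81 and 38
Current XOR: 81 XOR 38 = 119 (non-zero, so this is an N-position).
To make the XOR zero, we need to find a move that balances the piles.
For pile 1 (size 81): target = 81 XOR 119 = 38
We reduce pile 1 from 81 to 38.
Tokens removed: 81 - 38 = 43
Verification: 38 XOR 38 = 0

43


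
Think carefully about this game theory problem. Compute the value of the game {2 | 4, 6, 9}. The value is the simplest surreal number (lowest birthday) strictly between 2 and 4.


Left options: {2}, max = 2
Right options: {4, 6, 9}, min = 4
All options are numbers and max(Left) < min(Right), so by the simplicity theorem the value is the simplest (earliest-born) number strictly between 2 and 4.
The only integer strictly between 2 and 4 is 3.
No non-integer in the interval can be simpler: if x is a non-integer in the interval, then floor(x) or ceil(x) also lies in the interval (the interval contains an integer), and both are proper prefixes of x's sign expansion, i.e. born earlier. So the game value is 3.
Game value = 3

3


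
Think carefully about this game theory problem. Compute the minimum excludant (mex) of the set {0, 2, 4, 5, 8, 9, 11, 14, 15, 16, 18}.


Set = {0, 2, 4, 5, 8, 9, 11, 14, 15, 16, 18}
0 is in the set.
1 is NOT in the set. This is the mex.
mex = 1

1


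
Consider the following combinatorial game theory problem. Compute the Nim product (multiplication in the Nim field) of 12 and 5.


Nim multiplication is bilinear over XOR: (u XOR v) * w = (u*w) XOR (v*w).
So we split each operand into its bit components and XOR the pairwise Nim products.
12 = 4 + 8 (as XOR of powers of 2).
5 = 1 + 4 (as XOR of powers of 2).
Using the standard Nim-product table on single bits:
  2*2 = 3,   2*4 = 8,   2*8 = 12,
  4*4 = 6,   4*8 = 11,  8*8 = 13,
and  1*x = x (identity), k*l = l*k (commutative).
Pairwise Nim products:
  4 * 1 = 4
  4 * 4 = 6
  8 * 1 = 8
  8 * 4 = 11
XOR them: 4 XOR 6 XOR 8 XOR 11 = 1.
Result: 12 * 5 = 1 (in Nim).

1


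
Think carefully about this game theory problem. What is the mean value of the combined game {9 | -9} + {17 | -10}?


G1 = {9 | -9}, G2 = {17 | -10}
Each is a switch {a | b} with numbers a > b; its mean value is (a + b)/2, and mean value is additive over game sums: m(G1 + G2) = m(G1) + m(G2).
Mean of G1 = (9 + (-9))/2 = 0/2 = 0
Mean of G2 = (17 + (-10))/2 = 7/2 = 7/2
Mean of G1 + G2 = 0 + 7/2 = 7/2

7/2


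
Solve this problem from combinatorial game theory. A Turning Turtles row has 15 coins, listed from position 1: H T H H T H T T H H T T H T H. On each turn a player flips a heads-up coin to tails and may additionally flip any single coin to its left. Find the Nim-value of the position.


Coins: H T H H T H T T H H T T H T H
Key fact: a single head at position k behaves exactly like a Nim heap of size k (turning it to T and optionally flipping a coin at j < k corresponds to moving the heap from k to j, or to 0), and heads combine as a disjunctive sum (two heads at the same place would cancel, matching j XOR j = 0). So the Nim-value is the XOR of the 1-indexed positions of the heads.
Face-up positions (1-indexed): [1, 3, 4, 6, 9, 10, 13, 15]
XOR 0 with 1: 0 XOR 1 = 1
XOR 1 with 3: 1 XOR 3 = 2
XOR 2 with 4: 2 XOR 4 = 6
XOR 6 with 6: 6 XOR 6 = 0
XOR 0 with 9: 0 XOR 9 = 9
XOR 9 with 10: 9 XOR 10 = 3
XOR 3 with 13: 3 XOR 13 = 14
XOR 14 with 15: 14 XOR 15 = 1
Nim-value = 1

1


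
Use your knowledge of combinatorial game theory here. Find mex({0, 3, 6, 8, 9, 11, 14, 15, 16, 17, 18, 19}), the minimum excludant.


Set = {0, 3, 6, 8, 9, 11, 14, 15, 16, 17, 18, 19}
0 is in the set.
1 is NOT in the set. This is the mex.
mex = 1

1


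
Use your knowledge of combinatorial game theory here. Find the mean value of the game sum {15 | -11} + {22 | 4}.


G1 = {15 | -11}, G2 = {22 | 4}
Each is a switch {a | b} with numbers a > b; its mean value is (a + b)/2, and mean value is additive over game sums: m(G1 + G2) = m(G1) + m(G2).
Mean of G1 = (15 + (-11))/2 = 4/2 = 2
Mean of G2 = (22 + (4))/2 = 26/2 = 13
Mean of G1 + G2 = 2 + 13 = 15

15


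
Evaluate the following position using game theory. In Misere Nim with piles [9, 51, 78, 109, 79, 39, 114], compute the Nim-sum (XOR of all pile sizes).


We need the XOR (exclusive or) of all pile sizes.
After XOR-ing pile 1 (size 9): 0 XOR 9 = 9
After XOR-ing pile 2 (size 51): 9 XOR 51 = 58
After XOR-ing pile 3 (size 78): 58 XOR 78 = 116
After XOR-ing pile 4 (size 109): 116 XOR 109 = 25
After XOR-ing pile 5 (size 79): 25 XOR 79 = 86
After XOR-ing pile 6 (size 39): 86 XOR 39 = 113
After XOR-ing pile 7 (size 114): 113 XOR 114 = 3
The Nim-value of this position is 3.

3


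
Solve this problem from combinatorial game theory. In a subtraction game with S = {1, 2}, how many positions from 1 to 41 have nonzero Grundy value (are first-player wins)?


Subtraction set S = {1, 2}, so G(n) = n mod 3.
G(n) = 0 when n is a multiple of 3.
Multiples of 3 in [1, 41]: 13
N-positions (nonzero Grundy) = 41 - 13 = 28

28


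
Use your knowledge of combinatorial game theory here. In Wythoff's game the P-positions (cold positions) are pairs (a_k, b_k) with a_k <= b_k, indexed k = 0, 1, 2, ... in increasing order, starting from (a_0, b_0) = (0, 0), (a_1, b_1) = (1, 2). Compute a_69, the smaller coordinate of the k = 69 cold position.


By Wythoff's theorem, a_k = floor(k * phi) and b_k = floor(k * phi^2) = a_k + k, where phi = (1 + sqrt(5))/2 is the golden ratio.
phi = (1 + sqrt(5))/2 = 1.618034
k = 69
k * phi = 69 * 1.618034 = 111.644345
a_69 = floor(k * phi) = 111

111


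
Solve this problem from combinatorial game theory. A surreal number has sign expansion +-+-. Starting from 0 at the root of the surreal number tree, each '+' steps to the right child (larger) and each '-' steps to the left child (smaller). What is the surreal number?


Sign expansion: +-+-
Rule: track bounds (lo, hi), initially (-inf, +inf). On '+', the current value becomes lo and we move to the simplest number in (value, hi): value + 1 if hi = +inf, otherwise the midpoint (value + hi)/2. On '-', the current value becomes hi and we move to value - 1 if lo = -inf, otherwise the midpoint (lo + value)/2.
Start at 0.
Step 1: sign = +, move right. Bounds: (0, +inf). Value = 1
Step 2: sign = -, move left. Bounds: (0, 1). Value = 1/2
Step 3: sign = +, move right. Bounds: (1/2, 1). Value = 3/4
Step 4: sign = -, move left. Bounds: (1/2, 3/4). Value = 5/8
The surreal number with sign expansion +-+- is 5/8.

5/8


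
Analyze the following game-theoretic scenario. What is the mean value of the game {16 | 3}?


Game = {16 | 3}, a switch {a | b} with numbers a > b.
Its thermograph has left wall a - t and right wall b + t, which meet at t = (a - b)/2, where both equal (a + b)/2. So the mast (mean value) is at (a + b)/2.
Mean = (16 + (3))/2 = 19/2 = 19/2

19/2


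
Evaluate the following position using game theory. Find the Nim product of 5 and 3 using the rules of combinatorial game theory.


Nim multiplication is bilinear over XOR: (u XOR v) * w = (u*w) XOR (v*w).
So we split each operand into its bit components and XOR the pairwise Nim products.
5 = 1 + 4 (as XOR of powers of 2).
3 = 1 + 2 (as XOR of powers of 2).
Using the standard Nim-product table on single bits:
  2*2 = 3,   2*4 = 8,   2*8 = 12,
  4*4 = 6,   4*8 = 11,  8*8 = 13,
and  1*x = x (identity), k*l = l*k (commutative).
Pairwise Nim products:
  1 * 1 = 1
  1 * 2 = 2
  4 * 1 = 4
  4 * 2 = 8
XOR them: 1 XOR 2 XOR 4 XOR 8 = 15.
Result: 5 * 3 = 15 (in Nim).

15


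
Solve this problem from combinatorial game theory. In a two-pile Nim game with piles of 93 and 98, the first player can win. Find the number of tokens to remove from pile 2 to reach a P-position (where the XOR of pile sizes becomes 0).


Piles: 93 and 98
Current XOR: 93 XOR 98 = 63 (non-zero, so this is an N-position).
To make the XOR zero, we need to find a move that balances the piles.
For pile 2 (size 98): target = 98 XOR 63 = 93
We reduce pile 2 from 98 to 93.
Tokens removed: 98 - 93 = 5
Verification: 93 XOR 93 = 0

5


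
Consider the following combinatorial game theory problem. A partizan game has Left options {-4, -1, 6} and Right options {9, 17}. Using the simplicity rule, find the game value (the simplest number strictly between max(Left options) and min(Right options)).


Left options: {-4, -1, 6}, max = 6
Right options: {9, 17}, min = 9
All options are numbers and max(Left) < min(Right), so by the simplicity theorem the value is the simplest (earliest-born) number strictly between 6 and 9.
Integers 7 through 8 all lie strictly between 6 and 9.
Among integers, the simplest (lowest birthday = smallest |n|; 0 is born on day 0, +-n on day n) is 7.
No non-integer in the interval can be simpler: if x is a non-integer in the interval, then floor(x) or ceil(x) also lies in the interval (the interval contains an integer), and both are proper prefixes of x's sign expansion, i.e. born earlier. So the game value is 7.
Game value = 7

7


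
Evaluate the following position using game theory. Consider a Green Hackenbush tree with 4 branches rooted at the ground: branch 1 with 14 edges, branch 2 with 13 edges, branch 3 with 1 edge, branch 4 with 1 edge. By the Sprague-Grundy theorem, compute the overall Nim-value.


The tree has 4 branches from the ground vertex.
In Green Hackenbush, the Nim-value of a simple path of length k is k.
Branch 1: length 14, Nim-value = 14
Branch 2: length 13, Nim-value = 13
Branch 3: length 1, Nim-value = 1
Branch 4: length 1, Nim-value = 1
Total Nim-value = XOR of all branch values:
0 XOR 14 = 14
14 XOR 13 = 3
3 XOR 1 = 2
2 XOR 1 = 3
Nim-value of the tree = 3

3


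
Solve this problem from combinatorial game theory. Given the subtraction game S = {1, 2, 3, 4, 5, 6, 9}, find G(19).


The subtraction set is S = {1, 2, 3, 4, 5, 6, 9}.
G(k) = mex{ G(k - s) : s in S, s <= k }. We compute iteratively: G(0) = 0.
G(1) = mex({0}) = 1
G(2) = mex({0, 1}) = 2
G(3) = mex({0, 1, 2}) = 3
G(4) = mex({0, 1, 2, 3}) = 4
G(5) = mex({0, 1, 2, 3, 4}) = 5
G(6) = mex({0, 1, 2, 3, 4, 5}) = 6
G(7) = mex({1, 2, 3, 4, 5, 6}) = 0
G(8) = mex({0, 2, 3, 4, 5, 6}) = 1
G(9) = mex({0, 1, 3, 4, 5, 6}) = 2
G(10) = mex({0, 1, 2, 4, 5, 6}) = 3
G(11) = mex({0, 1, 2, 3, 5, 6}) = 4
G(12) = mex({0, 1, 2, 3, 4, 6}) = 5
G(13) = mex({0, 1, 2, 3, 4, 5}) = 6
G(14) = mex({1, 2, 3, 4, 5, 6}) = 0
G(15) = mex({0, 2, 3, 4, 5, 6}) = 1
Observe that G(7)..G(15) = 0, 1, 2, 3, 4, 5, 6, 0, 1 repeats G(0)..G(8) = 0, 1, 2, 3, 4, 5, 6, 0, 1.
For k >= max(S) = 9, G(k) is determined by the previous 9 values G(k-9)..G(k-1); a window of 9 consecutive values has recurred shifted by 7, so by induction G(k + 7) = G(k) for all k >= 0: the sequence is periodic from the start with period 7.
One period: G(0..6) = 0, 1, 2, 3, 4, 5, 6.
19 mod 7 = 5, so G(19) = G(5) = 5.

5


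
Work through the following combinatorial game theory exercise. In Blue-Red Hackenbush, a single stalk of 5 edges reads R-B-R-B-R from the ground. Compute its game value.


Edges (from ground): R-B-R-B-R
By Berlekamp's sign-expansion rule, a Blue-Red Hackenbush stalk has the value of the surreal number whose sign sequence is the edge sequence with B -> + and R -> -.
Sign sequence: -+-+-
Trace the sign expansion in the surreal number tree, starting from 0:
Edge 1: R (sign -) -> bounds (-inf, 0), value = -1
Edge 2: B (sign +) -> bounds (-1, 0), value = -1/2
Edge 3: R (sign -) -> bounds (-1, -1/2), value = -3/4
Edge 4: B (sign +) -> bounds (-3/4, -1/2), value = -5/8
Edge 5: R (sign -) -> bounds (-3/4, -5/8), value = -11/16
Game value = -11/16

-11/16


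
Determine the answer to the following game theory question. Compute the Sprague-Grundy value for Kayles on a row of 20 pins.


Kayles: a move removes 1 or 2 adjacent pins from a contiguous row.
Removing pins from a row of k leaves two independent rows (a, b) with a + b = k - 1 (one pin) or a + b = k - 2 (two pins); an end removal gives a = 0.
By Sprague-Grundy, G(k) = mex{ G(a) XOR G(b) } over all these splits. G(0) = 0.
G(1): splits (0,0):0^0=0 -> mex({0}) = 1
G(2): splits (0,1):0^1=1 (0,0):0^0=0 -> mex({0, 1}) = 2
G(3): splits (0,2):0^2=2 (1,1):1^1=0 (0,1):0^1=1 -> mex({0, 1, 2}) = 3
G(4): splits (0,3):0^3=3 (1,2):1^2=3 (0,2):0^2=2 (1,1):1^1=0 -> mex({0, 2, 3}) = 1
G(5): splits (0,4):0^1=1 (1,3):1^3=2 (2,2):2^2=0 (0,3):0^3=3 (1,2):1^2=3 -> mex({0, 1, 2, 3}) = 4
G(6) = mex({0, 1, 2, 4}) = 3
G(7) = mex({0, 1, 3, 4, 5}) = 2
G(8) = mex({0, 2, 3, 5, 6}) = 1
G(9) = mex({0, 1, 2, 3, 6, 7}) = 4
G(10) = mex({0, 1, 3, 4, 5, 7}) = 2
G(11) = mex({0, 1, 2, 3, 4, 5}) = 6
G(12) = mex({0, 1, 2, 3, 5, 6, 7}) = 4
G(13) = mex({0, 2, 3, 4, 6, 7}) = 1
G(14) = mex({0, 1, 4, 5, 6, 7}) = 2
G(15) = mex({0, 1, 2, 3, 4, 5, 6}) = 7
G(16) = mex({0, 2, 3, 5, 6, 7}) = 1
G(17) = mex({0, 1, 2, 3, 5, 6, 7}) = 4
G(18) = mex({0, 1, 2, 4, 5, 6}) = 3
G(19) = mex({0, 1, 3, 4, 5, 7}) = 2
G(20) = mex({0, 2, 3, 4, 5, 6, 7}) = 1
Therefore G(20) = 1.

1


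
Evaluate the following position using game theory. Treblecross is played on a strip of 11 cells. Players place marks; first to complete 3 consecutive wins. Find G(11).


Treblecross: place X on empty cells; 3-in-a-row wins.
Playing within two cells of an existing X lets the opponent win at once, so sensible play treats the cells i-2..i+2 around each X as dead. The player left with no safe cell loses, so this is a normal-play take-away game on strips of safe cells.
Placing X at cell i (0-indexed) of a strip of k safe cells leaves independent strips of sizes max(0, i-2) and max(0, k-i-3). Hence G(k) = mex{ G(max(0,i-2)) XOR G(max(0,k-i-3)) : 0 <= i < k }, with G(0) = 0.
G(1): splits (0,0):0^0=0 -> mex({0}) = 1
G(2): splits (0,0):0^0=0 -> mex({0}) = 1
G(3): splits (0,0):0^0=0 -> mex({0}) = 1
G(4): splits (0,1):0^1=1 (0,0):0^0=0 -> mex({0, 1}) = 2
G(5): splits (0,2):0^1=1 (0,1):0^1=1 (0,0):0^0=0 -> mex({0, 1}) = 2
G(6) = mex({1}) = 0
G(7) = mex({0, 1, 2}) = 3
G(8) = mex({0, 1, 2}) = 3
G(9) = mex({0, 2}) = 1
G(10) = mex({0, 2, 3}) = 1
G(11) = mex({0, 3}) = 1
Therefore G(11) = 1.

1


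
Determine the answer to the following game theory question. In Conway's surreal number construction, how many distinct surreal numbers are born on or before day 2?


Day 0: {|} = 0 is born. Count = 1.
Day n: the number of surreal numbers born by day n is 2^(n+1) - 1.
By day 0: 2^1 - 1 = 1
By day 1: 2^2 - 1 = 3
By day 2: 2^3 - 1 = 7
By day 2: 7 surreal numbers.

7


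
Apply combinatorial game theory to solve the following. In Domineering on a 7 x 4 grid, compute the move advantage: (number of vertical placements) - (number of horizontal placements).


Board is 7 x 4 (rows x cols).
Left (vertical) placements: (rows-1) * cols = 6 * 4 = 24
Right (horizontal) placements: rows * (cols-1) = 7 * 3 = 21
Advantage = Left - Right = 24 - 21 = 3

3


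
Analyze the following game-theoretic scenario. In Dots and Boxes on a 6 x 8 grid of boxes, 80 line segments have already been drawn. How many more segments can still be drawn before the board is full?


Grid: 6 x 8 boxes, i.e. 7 rows and 9 columns of dots.
Horizontal edges: (rows + 1) * cols = 7 * 8 = 56
Vertical edges: rows * (cols + 1) = 6 * 9 = 54
Total edges: 56 + 54 = 110
Edges drawn: 80
Remaining: 110 - 80 = 30

30


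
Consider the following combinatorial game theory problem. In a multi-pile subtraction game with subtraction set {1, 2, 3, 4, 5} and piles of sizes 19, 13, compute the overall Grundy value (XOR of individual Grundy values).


Subtraction set: {1, 2, 3, 4, 5}
For this subtraction set, G(n) = n mod 6 (period = max + 1 = 6).
Pile 1 (size 19): G(19) = 19 mod 6 = 1
Pile 2 (size 13): G(13) = 13 mod 6 = 1
Total Grundy value = XOR of all: 1 XOR 1 = 0

0


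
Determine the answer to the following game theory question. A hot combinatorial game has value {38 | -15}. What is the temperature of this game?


The game is {38 | -15}, a switch {a | b} with numbers a > b.
Cooling {a | b} by t gives {a - t | b + t}, which stops being hot when a - t = b + t, i.e. at t = (a - b)/2. So the temperature of a switch is (a - b)/2.
Temperature = (Left option - Right option) / 2
= (38 - (-15)) / 2
= 53 / 2
= 53/2

53/2


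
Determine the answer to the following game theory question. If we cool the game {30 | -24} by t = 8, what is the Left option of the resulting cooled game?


Original game: {30 | -24} (a switch {a | b} with a > b).
Cooling by t (for t below the temperature (a - b)/2 = 27) taxes each move by t: {a | b} cooled by t is {a - t | b + t}.
Cooling amount: t = 8
Cooled Left option: 30 - 8 = 22
Cooled Right option: -24 + 8 = -16
Cooled game: {22 | -16}
Left option = 22

22


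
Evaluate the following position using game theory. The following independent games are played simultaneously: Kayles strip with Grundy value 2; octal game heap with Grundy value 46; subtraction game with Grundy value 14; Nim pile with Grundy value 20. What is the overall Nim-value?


By the Sprague-Grundy theorem, the Grundy value of a sum of games is the XOR of individual Grundy values.
Kayles strip: Grundy value = 2. Running XOR: 0 XOR 2 = 2
octal game heap: Grundy value = 46. Running XOR: 2 XOR 46 = 44
subtraction game: Grundy value = 14. Running XOR: 44 XOR 14 = 34
Nim pile: Grundy value = 20. Running XOR: 34 XOR 20 = 54
The combined Grundy value is 54.

54


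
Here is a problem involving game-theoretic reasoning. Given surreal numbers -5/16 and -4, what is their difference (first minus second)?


x = -5/16, y = -4
Converting to common denominator: 16
x = -5/16, y = -64/16
x - y = -5/16 - -4 = 59/16

59/16


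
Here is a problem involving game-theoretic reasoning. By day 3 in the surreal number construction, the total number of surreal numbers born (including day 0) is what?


Day 0: {|} = 0 is born. Count = 1.
Day n: the number of surreal numbers born by day n is 2^(n+1) - 1.
By day 0: 2^1 - 1 = 1
By day 1: 2^2 - 1 = 3
By day 2: 2^3 - 1 = 7
By day 3: 2^4 - 1 = 15
By day 3: 15 surreal numbers.

15


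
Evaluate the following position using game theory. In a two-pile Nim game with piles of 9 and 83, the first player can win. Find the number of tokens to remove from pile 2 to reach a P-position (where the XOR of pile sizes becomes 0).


Piles: 9 and 83
Current XOR: 9 XOR 83 = 90 (non-zero, so this is an N-position).
To make the XOR zero, we need to find a move that balances the piles.
For pile 2 (size 83): target = 83 XOR 90 = 9
We reduce pile 2 from 83 to 9.
Tokens removed: 83 - 9 = 74
Verification: 9 XOR 9 = 0

74


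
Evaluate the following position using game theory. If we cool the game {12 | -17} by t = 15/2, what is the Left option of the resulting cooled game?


Original game: {12 | -17} (a switch {a | b} with a > b).
Cooling by t (for t below the temperature (a - b)/2 = 29/2) taxes each move by t: {a | b} cooled by t is {a - t | b + t}.
Cooling amount: t = 15/2
Cooled Left option: 12 - 15/2 = 9/2
Cooled Right option: -17 + 15/2 = -19/2
Cooled game: {9/2 | -19/2}
Left option = 9/2

9/2


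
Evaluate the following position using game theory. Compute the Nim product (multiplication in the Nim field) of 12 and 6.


Nim multiplication is bilinear over XOR: (u XOR v) * w = (u*w) XOR (v*w).
So we split each operand into its bit components and XOR the pairwise Nim products.
12 = 4 + 8 (as XOR of powers of 2).
6 = 2 + 4 (as XOR of powers of 2).
Using the standard Nim-product table on single bits:
  2*2 = 3,   2*4 = 8,   2*8 = 12,
  4*4 = 6,   4*8 = 11,  8*8 = 13,
and  1*x = x (identity), k*l = l*k (commutative).
Pairwise Nim products:
  4 * 2 = 8
  4 * 4 = 6
  8 * 2 = 12
  8 * 4 = 11
XOR them: 8 XOR 6 XOR 12 XOR 11 = 9.
Result: 12 * 6 = 9 (in Nim).

9


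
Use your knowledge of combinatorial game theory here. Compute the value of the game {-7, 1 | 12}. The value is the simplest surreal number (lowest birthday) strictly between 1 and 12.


Left options: {-7, 1}, max = 1
Right options: {12}, min = 12
All options are numbers and max(Left) < min(Right), so by the simplicity theorem the value is the simplest (earliest-born) number strictly between 1 and 12.
Integers 2 through 11 all lie strictly between 1 and 12.
Among integers, the simplest (lowest birthday = smallest |n|; 0 is born on day 0, +-n on day n) is 2.
No non-integer in the interval can be simpler: if x is a non-integer in the interval, then floor(x) or ceil(x) also lies in the interval (the interval contains an integer), and both are proper prefixes of x's sign expansion, i.e. born earlier. So the game value is 2.
Game value = 2

2


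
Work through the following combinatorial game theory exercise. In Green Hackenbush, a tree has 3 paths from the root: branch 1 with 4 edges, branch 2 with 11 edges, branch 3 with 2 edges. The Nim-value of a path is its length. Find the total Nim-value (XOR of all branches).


The tree has 3 branches from the ground vertex.
In Green Hackenbush, the Nim-value of a simple path of length k is k.
Branch 1: length 4, Nim-value = 4
Branch 2: length 11, Nim-value = 11
Branch 3: length 2, Nim-value = 2
Total Nim-value = XOR of all branch values:
0 XOR 4 = 4
4 XOR 11 = 15
15 XOR 2 = 13
Nim-value of the tree = 13

13


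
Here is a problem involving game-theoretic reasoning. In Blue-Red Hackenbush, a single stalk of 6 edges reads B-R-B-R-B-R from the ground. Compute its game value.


Edges (from ground): B-R-B-R-B-R
By Berlekamp's sign-expansion rule, a Blue-Red Hackenbush stalk has the value of the surreal number whose sign sequence is the edge sequence with B -> + and R -> -.
Sign sequence: +-+-+-
Trace the sign expansion in the surreal number tree, starting from 0:
Edge 1: B (sign +) -> bounds (0, +inf), value = 1
Edge 2: R (sign -) -> bounds (0, 1), value = 1/2
Edge 3: B (sign +) -> bounds (1/2, 1), value = 3/4
Edge 4: R (sign -) -> bounds (1/2, 3/4), value = 5/8
Edge 5: B (sign +) -> bounds (5/8, 3/4), value = 11/16
Edge 6: R (sign -) -> bounds (5/8, 11/16), value = 21/32
Game value = 21/32

21/32


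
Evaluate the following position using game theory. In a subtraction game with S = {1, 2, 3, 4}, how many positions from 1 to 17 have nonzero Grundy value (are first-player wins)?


Subtraction set S = {1, 2, 3, 4}, so G(n) = n mod 5.
G(n) = 0 when n is a multiple of 5.
Multiples of 5 in [1, 17]: 3
N-positions (nonzero Grundy) = 17 - 3 = 14

14


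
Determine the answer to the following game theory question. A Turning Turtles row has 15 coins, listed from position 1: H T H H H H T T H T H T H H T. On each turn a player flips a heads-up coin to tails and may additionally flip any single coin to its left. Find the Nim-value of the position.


Coins: H T H H H H T T H T H T H H T
Key fact: a single head at position k behaves exactly like a Nim heap of size k (turning it to T and optionally flipping a coin at j < k corresponds to moving the heap from k to j, or to 0), and heads combine as a disjunctive sum (two heads at the same place would cancel, matching j XOR j = 0). So the Nim-value is the XOR of the 1-indexed positions of the heads.
Face-up positions (1-indexed): [1, 3, 4, 5, 6, 9, 11, 13, 14]
XOR 0 with 1: 0 XOR 1 = 1
XOR 1 with 3: 1 XOR 3 = 2
XOR 2 with 4: 2 XOR 4 = 6
XOR 6 with 5: 6 XOR 5 = 3
XOR 3 with 6: 3 XOR 6 = 5
XOR 5 with 9: 5 XOR 9 = 12
XOR 12 with 11: 12 XOR 11 = 7
XOR 7 with 13: 7 XOR 13 = 10
XOR 10 with 14: 10 XOR 14 = 4
Nim-value = 4

4


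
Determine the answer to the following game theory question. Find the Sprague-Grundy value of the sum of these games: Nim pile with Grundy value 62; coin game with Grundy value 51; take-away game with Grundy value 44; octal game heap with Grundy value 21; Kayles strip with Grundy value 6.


By the Sprague-Grundy theorem, the Grundy value of a sum of games is the XOR of individual Grundy values.
Nim pile: Grundy value = 62. Running XOR: 0 XOR 62 = 62
coin game: Grundy value = 51. Running XOR: 62 XOR 51 = 13
take-away game: Grundy value = 44. Running XOR: 13 XOR 44 = 33
octal game heap: Grundy value = 21. Running XOR: 33 XOR 21 = 52
Kayles strip: Grundy value = 6. Running XOR: 52 XOR 6 = 50
The combined Grundy value is 50.

50


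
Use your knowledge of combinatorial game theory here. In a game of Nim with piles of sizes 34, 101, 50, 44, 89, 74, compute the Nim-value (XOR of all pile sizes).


We need the XOR (exclusive or) of all pile sizes.
After XOR-ing pile 1 (size 34): 0 XOR 34 = 34
After XOR-ing pile 2 (size 101): 34 XOR 101 = 71
After XOR-ing pile 3 (size 50): 71 XOR 50 = 117
After XOR-ing pile 4 (size 44): 117 XOR 44 = 89
After XOR-ing pile 5 (size 89): 89 XOR 89 = 0
After XOR-ing pile 6 (size 74): 0 XOR 74 = 74
The Nim-value of this position is 74.

74


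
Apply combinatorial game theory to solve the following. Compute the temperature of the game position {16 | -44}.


The game is {16 | -44}, a switch {a | b} with numbers a > b.
Cooling {a | b} by t gives {a - t | b + t}, which stops being hot when a - t = b + t, i.e. at t = (a - b)/2. So the temperature of a switch is (a - b)/2.
Temperature = (Left option - Right option) / 2
= (16 - (-44)) / 2
= 60 / 2
= 30

30


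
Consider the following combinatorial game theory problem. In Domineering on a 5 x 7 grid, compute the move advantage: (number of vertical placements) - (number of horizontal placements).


Board is 5 x 7 (rows x cols).
Left (vertical) placements: (rows-1) * cols = 4 * 7 = 28
Right (horizontal) placements: rows * (cols-1) = 5 * 6 = 30
Advantage = Left - Right = 28 - 30 = -2

-2


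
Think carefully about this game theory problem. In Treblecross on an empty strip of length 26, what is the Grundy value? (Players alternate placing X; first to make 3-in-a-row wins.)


Treblecross: place X on empty cells; 3-in-a-row wins.
Playing within two cells of an existing X lets the opponent win at once, so sensible play treats the cells i-2..i+2 around each X as dead. The player left with no safe cell loses, so this is a normal-play take-away game on strips of safe cells.
Placing X at cell i (0-indexed) of a strip of k safe cells leaves independent strips of sizes max(0, i-2) and max(0, k-i-3). Hence G(k) = mex{ G(max(0,i-2)) XOR G(max(0,k-i-3)) : 0 <= i < k }, with G(0) = 0.
G(1): splits (0,0):0^0=0 -> mex({0}) = 1
G(2): splits (0,0):0^0=0 -> mex({0}) = 1
G(3): splits (0,0):0^0=0 -> mex({0}) = 1
G(4): splits (0,1):0^1=1 (0,0):0^0=0 -> mex({0, 1}) = 2
G(5): splits (0,2):0^1=1 (0,1):0^1=1 (0,0):0^0=0 -> mex({0, 1}) = 2
G(6) = mex({1}) = 0
G(7) = mex({0, 1, 2}) = 3
G(8) = mex({0, 1, 2}) = 3
G(9) = mex({0, 2}) = 1
G(10) = mex({0, 2, 3}) = 1
G(11) = mex({0, 3}) = 1
G(12) = mex({1, 3}) = 0
G(13) = mex({0, 1, 2, 3}) = 4
G(14) = mex({0, 1, 2}) = 3
G(15) = mex({0, 1, 2}) = 3
G(16) = mex({0, 1, 2, 4}) = 3
G(17) = mex({0, 1, 3, 4}) = 2
G(18) = mex({0, 1, 3, 4}) = 2
G(19) = mex({0, 1, 3, 5}) = 2
G(20) = mex({0, 1, 2, 3, 5}) = 4
G(21) = mex({0, 1, 2, 3, 5}) = 4
G(22) = mex({1, 2, 6}) = 0
G(23) = mex({0, 1, 2, 3, 4, 6}) = 5
G(24) = mex({0, 1, 2, 3, 4}) = 5
G(25) = mex({0, 1, 3, 4, 7}) = 2
G(26) = mex({0, 1, 3, 4, 5, 7}) = 2
Therefore G(26) = 2.

2


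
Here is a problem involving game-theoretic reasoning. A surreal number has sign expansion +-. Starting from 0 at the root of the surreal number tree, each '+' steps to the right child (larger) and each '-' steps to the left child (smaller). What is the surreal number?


Sign expansion: +-
Rule: track bounds (lo, hi), initially (-inf, +inf). On '+', the current value becomes lo and we move to the simplest number in (value, hi): value + 1 if hi = +inf, otherwise the midpoint (value + hi)/2. On '-', the current value becomes hi and we move to value - 1 if lo = -inf, otherwise the midpoint (lo + value)/2.
Start at 0.
Step 1: sign = +, move right. Bounds: (0, +inf). Value = 1
Step 2: sign = -, move left. Bounds: (0, 1). Value = 1/2
The surreal number with sign expansion +- is 1/2.

1/2


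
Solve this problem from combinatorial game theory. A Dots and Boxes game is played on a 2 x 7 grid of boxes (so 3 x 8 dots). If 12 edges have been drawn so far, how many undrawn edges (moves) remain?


Grid: 2 x 7 boxes, i.e. 3 rows and 8 columns of dots.
Horizontal edges: (rows + 1) * cols = 3 * 7 = 21
Vertical edges: rows * (cols + 1) = 2 * 8 = 16
Total edges: 21 + 16 = 37
Edges drawn: 12
Remaining: 37 - 12 = 25

25


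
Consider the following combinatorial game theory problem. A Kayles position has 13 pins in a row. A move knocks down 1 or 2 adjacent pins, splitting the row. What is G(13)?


Kayles: a move removes 1 or 2 adjacent pins from a contiguous row.
Removing pins from a row of k leaves two independent rows (a, b) with a + b = k - 1 (one pin) or a + b = k - 2 (two pins); an end removal gives a = 0.
By Sprague-Grundy, G(k) = mex{ G(a) XOR G(b) } over all these splits. G(0) = 0.
G(1): splits (0,0):0^0=0 -> mex({0}) = 1
G(2): splits (0,1):0^1=1 (0,0):0^0=0 -> mex({0, 1}) = 2
G(3): splits (0,2):0^2=2 (1,1):1^1=0 (0,1):0^1=1 -> mex({0, 1, 2}) = 3
G(4): splits (0,3):0^3=3 (1,2):1^2=3 (0,2):0^2=2 (1,1):1^1=0 -> mex({0, 2, 3}) = 1
G(5): splits (0,4):0^1=1 (1,3):1^3=2 (2,2):2^2=0 (0,3):0^3=3 (1,2):1^2=3 -> mex({0, 1, 2, 3}) = 4
G(6) = mex({0, 1, 2, 4}) = 3
G(7) = mex({0, 1, 3, 4, 5}) = 2
G(8) = mex({0, 2, 3, 5, 6}) = 1
G(9) = mex({0, 1, 2, 3, 6, 7}) = 4
G(10) = mex({0, 1, 3, 4, 5, 7}) = 2
G(11) = mex({0, 1, 2, 3, 4, 5}) = 6
G(12) = mex({0, 1, 2, 3, 5, 6, 7}) = 4
G(13) = mex({0, 2, 3, 4, 6, 7}) = 1
Therefore G(13) = 1.

1


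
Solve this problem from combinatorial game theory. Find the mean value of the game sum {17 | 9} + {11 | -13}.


G1 = {17 | 9}, G2 = {11 | -13}
Each is a switch {a | b} with numbers a > b; its mean value is (a + b)/2, and mean value is additive over game sums: m(G1 + G2) = m(G1) + m(G2).
Mean of G1 = (17 + (9))/2 = 26/2 = 13
Mean of G2 = (11 + (-13))/2 = -2/2 = -1
Mean of G1 + G2 = 13 + -1 = 12

12


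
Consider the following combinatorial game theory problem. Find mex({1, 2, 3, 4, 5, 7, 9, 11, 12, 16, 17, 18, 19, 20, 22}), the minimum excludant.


Set = {1, 2, 3, 4, 5, 7, 9, 11, 12, 16, 17, 18, 19, 20, 22}
0 is NOT in the set. This is the mex.
mex = 0

0


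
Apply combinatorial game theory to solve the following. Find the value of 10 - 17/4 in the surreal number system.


x = 10, y = 17/4
Converting to common denominator: 4
x = 40/4, y = 17/4
x - y = 10 - 17/4 = 23/4

23/4


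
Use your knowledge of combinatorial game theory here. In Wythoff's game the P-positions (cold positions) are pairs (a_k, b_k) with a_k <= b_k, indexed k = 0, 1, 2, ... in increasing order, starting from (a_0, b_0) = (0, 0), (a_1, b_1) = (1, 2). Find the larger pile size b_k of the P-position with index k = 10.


By Wythoff's theorem, a_k = floor(k * phi) and b_k = floor(k * phi^2) = a_k + k, where phi = (1 + sqrt(5))/2 is the golden ratio.
phi = (1 + sqrt(5))/2 = 1.618034
phi^2 = phi + 1 = 2.618034
k = 10
k * phi^2 = 10 * 2.618034 = 26.180340
b_10 = floor(k * phi^2) = 26 (check: a_10 + k = 16 + 10 = 26)

26


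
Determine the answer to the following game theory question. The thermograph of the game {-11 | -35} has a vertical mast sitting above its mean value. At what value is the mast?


Game = {-11 | -35}, a switch {a | b} with numbers a > b.
Its thermograph has left wall a - t and right wall b + t, which meet at t = (a - b)/2, where both equal (a + b)/2. So the mast (mean value) is at (a + b)/2.
Mean = (-11 + (-35))/2 = -46/2 = -23

-23


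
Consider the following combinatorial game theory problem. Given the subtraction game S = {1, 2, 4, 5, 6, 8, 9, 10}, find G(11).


The subtraction set is S = {1, 2, 4, 5, 6, 8, 9, 10}.
G(k) = mex{ G(k - s) : s in S, s <= k }. We compute iteratively: G(0) = 0.
G(1) = mex({0}) = 1
G(2) = mex({0, 1}) = 2
G(3) = mex({1, 2}) = 0
G(4) = mex({0, 2}) = 1
G(5) = mex({0, 1}) = 2
G(6) = mex({0, 1, 2}) = 3
G(7) = mex({0, 1, 2, 3}) = 4
G(8) = mex({0, 1, 2, 3, 4}) = 5
G(9) = mex({0, 1, 2, 4, 5}) = 3
G(10) = mex({0, 1, 2, 3, 5}) = 4
G(11) = mex({0, 1, 2, 3, 4}) = 5
Therefore G(11) = 5.

5


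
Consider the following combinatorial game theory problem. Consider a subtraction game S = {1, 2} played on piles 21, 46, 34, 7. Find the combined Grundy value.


Subtraction set: {1, 2}
For this subtraction set, G(n) = n mod 3 (period = max + 1 = 3).
Pile 1 (size 21): G(21) = 21 mod 3 = 0
Pile 2 (size 46): G(46) = 46 mod 3 = 1
Pile 3 (size 34): G(34) = 34 mod 3 = 1
Pile 4 (size 7): G(7) = 7 mod 3 = 1
Total Grundy value = XOR of all: 0 XOR 1 XOR 1 XOR 1 = 1

1


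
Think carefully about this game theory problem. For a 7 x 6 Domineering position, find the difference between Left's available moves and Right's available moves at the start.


Board is 7 x 6 (rows x cols).
Left (vertical) placements: (rows-1) * cols = 6 * 6 = 36
Right (horizontal) placements: rows * (cols-1) = 7 * 5 = 35
Advantage = Left - Right = 36 - 35 = 1

1


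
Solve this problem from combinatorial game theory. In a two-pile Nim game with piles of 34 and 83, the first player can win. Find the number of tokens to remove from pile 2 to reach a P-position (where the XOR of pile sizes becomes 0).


Piles: 34 and 83
Current XOR: 34 XOR 83 = 113 (non-zero, so this is an N-position).
To make the XOR zero, we need to find a move that balances the piles.
For pile 2 (size 83): target = 83 XOR 113 = 34
We reduce pile 2 from 83 to 34.
Tokens removed: 83 - 34 = 49
Verification: 34 XOR 34 = 0

49


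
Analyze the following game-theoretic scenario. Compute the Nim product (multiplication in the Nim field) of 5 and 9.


Nim multiplication is bilinear over XOR: (u XOR v) * w = (u*w) XOR (v*w).
So we split each operand into its bit components and XOR the pairwise Nim products.
5 = 1 + 4 (as XOR of powers of 2).
9 = 1 + 8 (as XOR of powers of 2).
Using the standard Nim-product table on single bits:
  2*2 = 3,   2*4 = 8,   2*8 = 12,
  4*4 = 6,   4*8 = 11,  8*8 = 13,
and  1*x = x (identity), k*l = l*k (commutative).
Pairwise Nim products:
  1 * 1 = 1
  1 * 8 = 8
  4 * 1 = 4
  4 * 8 = 11
XOR them: 1 XOR 8 XOR 4 XOR 11 = 6.
Result: 5 * 9 = 6 (in Nim).

6
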